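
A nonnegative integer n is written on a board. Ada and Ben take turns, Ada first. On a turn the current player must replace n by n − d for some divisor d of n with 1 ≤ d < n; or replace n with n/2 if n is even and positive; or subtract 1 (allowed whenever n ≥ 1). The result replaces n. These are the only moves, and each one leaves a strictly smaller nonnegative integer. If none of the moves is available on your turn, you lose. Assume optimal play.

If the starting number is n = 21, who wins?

Ben wins.

Use the standard recursion: the mover loses at a terminal position; elsewhere, the mover wins exactly when some move hands the opponent an L position.
n=0: no move → L
n=1: →0(L), so W
n=2: →1(W) only, which is W, so L
n=3: →2(L), so W
n=4: →2(L), so W
n=5: →4(W) only, which is W, so L
n=6: →5(L), so W
n=7: →6(W) only, which is W, so L
n=8: →7(L), so W
n=9: →6(W), 8(W) — all W, so L
n=10: →5(L), so W
n=11: →10(W) only, which is W, so L
n=12: →9(L), so W
n=13: →12(W) only, which is W, so L
n=14: →7(L), so W
n=15: →10(W), 12(W), 14(W) — all W, so L
n=16: →15(L), so W
n=17: →16(W) only, which is W, so L
n=18: →9(L), so W
n=19: →18(W) only, which is W, so L
n=20: →15(L), so W
n=21: →14(W), 18(W), 20(W) — all W, so L
The starting position 21 is L: whatever Ada does, the opponent receives a W position.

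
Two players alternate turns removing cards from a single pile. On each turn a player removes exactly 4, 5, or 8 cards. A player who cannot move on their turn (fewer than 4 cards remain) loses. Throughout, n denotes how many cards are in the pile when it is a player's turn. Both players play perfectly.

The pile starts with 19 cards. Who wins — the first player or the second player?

Build the W/L table. Terminal = L. A non-terminal position is W if it has a move to some L; otherwise it is L.
n=0: no move → L
n=1: no move → L
n=2: no move → L
n=3: no move → L
n=4: reaches L-position 0 → W
n=5: reaches L-position 1 → W
n=6: reaches L-position 2 → W
n=7: reaches L-position 3 → W
n=8: reaches L-position 3 → W
n=9: reaches L-position 1 → W
n=10: reaches L-position 2 → W
n=11: reaches L-position 3 → W
n=12: only reaches 8(W), 7(W), 4(W), all W → L
n=13: only reaches 9(W), 8(W), 5(W), all W → L
n=14: only reaches 10(W), 9(W), 6(W), all W → L
n=15: only reaches 11(W), 10(W), 7(W), all W → L
n=16: reaches L-position 12 → W
n=17: reaches L-position 13 → W
n=18: reaches L-position 14 → W
n=19: reaches L-position 15 → W
The starting position 19 is W: the player to move should remove 4, leaving 15, handing over an L position.

The first player wins.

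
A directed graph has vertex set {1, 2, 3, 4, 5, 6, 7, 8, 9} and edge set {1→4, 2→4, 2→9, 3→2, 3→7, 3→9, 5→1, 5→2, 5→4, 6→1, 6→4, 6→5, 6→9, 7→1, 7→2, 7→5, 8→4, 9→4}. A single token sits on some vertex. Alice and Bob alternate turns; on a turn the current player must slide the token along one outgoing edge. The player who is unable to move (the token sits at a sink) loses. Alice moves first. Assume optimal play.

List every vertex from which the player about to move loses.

Positions with no move are L. A position that does have a move is losing for the player to move precisely when every available move leads to a winning position for the opponent. Fill in the labels:
Every edge goes from a vertex to one that appears earlier in the order 4, 9, 2, 1, 8, 5, 7, 3, 6, so processing vertices in that order labels each vertex after all of its successors.
4: no outgoing edge → L
9: can move to 4, which is L ⇒ W
2: can move to 4, which is L ⇒ W
1: can move to 4, which is L ⇒ W
8: can move to 4, which is L ⇒ W
5: can move to 4, which is L ⇒ W
7: moves to 5(W), 1(W), 2(W); every one is W ⇒ L
3: can move to 7, which is L ⇒ W
6: can move to 4, which is L ⇒ W
The losing starting vertices are exactly the entries labelled L in this table (2 of them).

4, 7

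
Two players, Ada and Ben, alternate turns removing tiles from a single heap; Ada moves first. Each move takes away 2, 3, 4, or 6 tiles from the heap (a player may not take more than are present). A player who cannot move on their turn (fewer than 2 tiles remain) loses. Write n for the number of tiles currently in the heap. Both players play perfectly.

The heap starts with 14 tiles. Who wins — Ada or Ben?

Work bottom-up. With no move the player to move loses. Otherwise the position is W if at least one move leads to an L position for the opponent, and L if every move leads to a W.
n=0: no move → L
n=1: no move → L
n=2: reaches L-position 0 → W
n=3: reaches L-position 1 → W
n=4: reaches L-position 1 → W
n=5: reaches L-position 1 → W
n=6: reaches L-position 0 → W
n=7: reaches L-position 1 → W
n=8: only reaches 6(W), 5(W), 4(W), 2(W), all W → L
n=9: only reaches 7(W), 6(W), 5(W), 3(W), all W → L
n=10: reaches L-position 8 → W
n=11: reaches L-position 9 → W
n=12: reaches L-position 9 → W
n=13: reaches L-position 9 → W
n=14: reaches L-position 8 → W
The starting position 14 is W: Ada should remove 6, leaving 8, handing over an L position.

Ada wins.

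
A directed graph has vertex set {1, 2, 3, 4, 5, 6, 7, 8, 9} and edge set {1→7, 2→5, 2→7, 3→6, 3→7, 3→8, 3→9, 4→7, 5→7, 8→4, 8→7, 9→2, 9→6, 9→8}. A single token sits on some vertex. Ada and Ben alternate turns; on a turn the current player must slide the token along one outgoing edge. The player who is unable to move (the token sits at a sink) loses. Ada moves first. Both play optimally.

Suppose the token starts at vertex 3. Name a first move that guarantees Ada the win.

Work bottom-up. With no move the player to move loses. Otherwise the position is W if at least one move leads to an L position for the opponent, and L if every move leads to a W.
Every edge goes from a vertex to one that appears earlier in the order 7, 6, 4, 5, 8, 2, 9, 3, 1, so processing vertices in that order labels each vertex after all of its successors.
7: no outgoing edge → L
6: no outgoing edge → L
4: →7(L), so W
5: →7(L), so W
8: →7(L), so W
2: →7(L), so W
9: →6(L), so W
3: →6(L), so W
1: →7(L), so W
From 3, the L positions reachable in one move are: 6, 7. Any move reaching one of these is winning.

Move to 6.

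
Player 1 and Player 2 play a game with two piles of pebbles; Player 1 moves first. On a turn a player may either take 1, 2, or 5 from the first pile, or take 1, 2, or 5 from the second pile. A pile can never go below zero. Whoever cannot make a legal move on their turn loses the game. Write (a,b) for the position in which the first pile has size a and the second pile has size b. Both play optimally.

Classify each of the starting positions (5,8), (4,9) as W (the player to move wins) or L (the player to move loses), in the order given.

(5,8): L, (4,9): W

Classify positions by backward induction: terminal positions (no move available) are L. From any other position, the mover wins iff some move reaches an L.
No move ever increases a pile, so every position that can arise here has a ≤ 5 and b ≤ 9; it is enough to label the cells with 0 ≤ a ≤ 5 and 0 ≤ b ≤ 9.
Every move lowers a or b (never raises either), so fill the grid row by row in increasing a, and left to right within a row: each cell's successors are then already labelled.
      b=0  b=1  b=2  b=3  b=4  b=5  b=6  b=7  b=8  b=9
a=0:    L    W    W    L    W    W    L    W    W    L
a=1:    W    L    W    W    L    W    W    L    W    W
a=2:    W    W    L    W    W    L    W    W    L    W
a=3:    L    W    W    L    W    W    L    W    W    L
a=4:    W    L    W    W    L    W    W    L    W    W
a=5:    W    W    L    W    W    L    W    W    L    W
Cells with no legal move (terminal, hence L): (0,0).
The remaining L cells, each justified by listing all of its moves:
(0,3): L (options (0,2)(W), (0,1)(W) are all W)
(0,6): L (options (0,5)(W), (0,4)(W), (0,1)(W) are all W)
(0,9): L (options (0,8)(W), (0,7)(W), (0,4)(W) are all W)
(1,1): L (options (0,1)(W), (1,0)(W) are all W)
(1,4): L (options (0,4)(W), (1,3)(W), (1,2)(W) are all W)
(1,7): L (options (0,7)(W), (1,6)(W), (1,5)(W), (1,2)(W) are all W)
(2,2): L (options (1,2)(W), (0,2)(W), (2,1)(W), (2,0)(W) are all W)
(2,5): L (options (1,5)(W), (0,5)(W), (2,4)(W), (2,3)(W), (2,0)(W) are all W)
(2,8): L (options (1,8)(W), (0,8)(W), (2,7)(W), (2,6)(W), (2,3)(W) are all W)
(3,0): L (options (2,0)(W), (1,0)(W) are all W)
(3,3): L (options (2,3)(W), (1,3)(W), (3,2)(W), (3,1)(W) are all W)
(3,6): L (options (2,6)(W), (1,6)(W), (3,5)(W), (3,4)(W), (3,1)(W) are all W)
(3,9): L (options (2,9)(W), (1,9)(W), (3,8)(W), (3,7)(W), (3,4)(W) are all W)
(4,1): L (options (3,1)(W), (2,1)(W), (4,0)(W) are all W)
(4,4): L (options (3,4)(W), (2,4)(W), (4,3)(W), (4,2)(W) are all W)
(4,7): L (options (3,7)(W), (2,7)(W), (4,6)(W), (4,5)(W), (4,2)(W) are all W)
(5,2): L (options (4,2)(W), (3,2)(W), (0,2)(W), (5,1)(W), (5,0)(W) are all W)
(5,5): L (options (4,5)(W), (3,5)(W), (0,5)(W), (5,4)(W), (5,3)(W), (5,0)(W) are all W)
(5,8): L (options (4,8)(W), (3,8)(W), (0,8)(W), (5,7)(W), (5,6)(W), (5,3)(W) are all W)
Every other cell has at least one move into one of the L cells above, so it is W.
(5,8): one of the L cells justified above, so L
(4,9): the move to (3,9) reaches an L cell, so W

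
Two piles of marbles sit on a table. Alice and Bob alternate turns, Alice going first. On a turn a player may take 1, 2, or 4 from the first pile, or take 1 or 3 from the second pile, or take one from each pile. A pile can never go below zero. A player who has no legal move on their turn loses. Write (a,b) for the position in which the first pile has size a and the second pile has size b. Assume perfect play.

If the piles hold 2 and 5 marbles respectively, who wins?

Bob wins.

Use the standard recursion: the mover loses at a terminal position; elsewhere, the mover wins exactly when some move hands the opponent an L position.
No move ever increases a pile, so every position that can arise here has a ≤ 2 and b ≤ 5; it is enough to label the cells with 0 ≤ a ≤ 2 and 0 ≤ b ≤ 5.
Every move lowers a or b (never raises either), so fill the grid row by row in increasing a, and left to right within a row: each cell's successors are then already labelled.
      b=0  b=1  b=2  b=3  b=4  b=5
a=0:    L    W    L    W    L    W
a=1:    W    W    W    W    W    W
a=2:    W    L    W    L    W    L
Cells with no legal move (terminal, hence L): (0,0).
The remaining L cells, each justified by listing all of its moves:
(0,2): L (sole option (0,1)(W) is W)
(0,4): L (options (0,3)(W), (0,1)(W) are all W)
(2,1): L (options (1,1)(W), (0,1)(W), (2,0)(W), (1,0)(W) are all W)
(2,3): L (options (1,3)(W), (0,3)(W), (2,2)(W), (2,0)(W), (1,2)(W) are all W)
(2,5): L (options (1,5)(W), (0,5)(W), (2,4)(W), (2,2)(W), (1,4)(W) are all W)
Every other cell has at least one move into one of the L cells above, so it is W.
The starting position (2,5) is L: whatever Alice does, the opponent receives a W position.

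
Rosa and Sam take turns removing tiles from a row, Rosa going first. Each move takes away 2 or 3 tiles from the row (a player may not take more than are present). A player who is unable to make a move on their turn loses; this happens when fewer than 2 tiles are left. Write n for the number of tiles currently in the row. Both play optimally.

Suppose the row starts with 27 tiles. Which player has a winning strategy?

Use the standard recursion: the mover loses at a terminal position; elsewhere, the mover wins exactly when some move hands the opponent an L position.
n=0: no move → L
n=1: no move → L
n=2: W (go to 0, an L position)
n=3: W (go to 1, an L position)
n=4: W (go to 1, an L position)
n=5: L (options 3(W), 2(W) are all W)
n=6: L (options 4(W), 3(W) are all W)
n=7: W (go to 5, an L position)
n=8: W (go to 6, an L position)
n=9: W (go to 6, an L position)
n=10: L (options 8(W), 7(W) are all W)
n=11: L (options 9(W), 8(W) are all W)
n=12: W (go to 10, an L position)
n=13: W (go to 11, an L position)
n=14: W (go to 11, an L position)
n=15: L (options 13(W), 12(W) are all W)
n=16: L (options 14(W), 13(W) are all W)
n=17: W (go to 15, an L position)
n=18: W (go to 16, an L position)
n=19: W (go to 16, an L position)
n=20: L (options 18(W), 17(W) are all W)
n=21: L (options 19(W), 18(W) are all W)
n=22: W (go to 20, an L position)
n=23: W (go to 21, an L position)
n=24: W (go to 21, an L position)
n=25: L (options 23(W), 22(W) are all W)
n=26: L (options 24(W), 23(W) are all W)
n=27: W (go to 25, an L position)
The starting position 27 is W: Rosa should remove 2, leaving 25, handing over an L position.

Rosa wins.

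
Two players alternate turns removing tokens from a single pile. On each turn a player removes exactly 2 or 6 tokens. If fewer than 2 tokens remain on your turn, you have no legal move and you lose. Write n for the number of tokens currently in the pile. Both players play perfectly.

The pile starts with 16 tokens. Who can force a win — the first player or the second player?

Label each position W (a win for the player to move) or L (a loss). A position with no legal move is L; any other position is W exactly when some move reaches an L, and L when every move reaches a W.
n=0: no move → L
n=1: no move → L
n=2: W (go to 0, an L position)
n=3: W (go to 1, an L position)
n=4: L (sole option 2(W) is W)
n=5: L (sole option 3(W) is W)
n=6: W (go to 4, an L position)
n=7: W (go to 5, an L position)
n=8: L (options 6(W), 2(W) are all W)
n=9: L (options 7(W), 3(W) are all W)
n=10: W (go to 8, an L position)
n=11: W (go to 9, an L position)
n=12: L (options 10(W), 6(W) are all W)
n=13: L (options 11(W), 7(W) are all W)
n=14: W (go to 12, an L position)
n=15: W (go to 13, an L position)
n=16: L (options 14(W), 10(W) are all W)
Every move from 16 reaches a W position, so the mover loses.

The second player wins.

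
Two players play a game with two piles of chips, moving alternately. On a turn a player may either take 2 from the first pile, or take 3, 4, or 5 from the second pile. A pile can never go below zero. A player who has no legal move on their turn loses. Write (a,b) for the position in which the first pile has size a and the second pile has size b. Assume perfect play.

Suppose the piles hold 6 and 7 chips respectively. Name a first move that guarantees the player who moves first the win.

Move to (6,4).

Classify positions by backward induction: terminal positions (no move available) are L. From any other position, the mover wins iff some move reaches an L.
No move ever increases a pile, so every position that can arise here has a ≤ 6 and b ≤ 7; it is enough to label the cells with 0 ≤ a ≤ 6 and 0 ≤ b ≤ 7.
Every move lowers a or b (never raises either), so fill the grid row by row in increasing a, and left to right within a row: each cell's successors are then already labelled.
      b=0  b=1  b=2  b=3  b=4  b=5  b=6  b=7
a=0:    L    L    L    W    W    W    W    W
a=1:    L    L    L    W    W    W    W    W
a=2:    W    W    W    L    L    L    W    W
a=3:    W    W    W    L    L    L    W    W
a=4:    L    L    L    W    W    W    W    W
a=5:    L    L    L    W    W    W    W    W
a=6:    W    W    W    L    L    L    W    W
Cells with no legal move (terminal, hence L): (0,0), (0,1), (0,2), (1,0), (1,1), (1,2).
The remaining L cells, each justified by listing all of its moves:
(2,3): →(0,3)(W), (2,0)(W) — all W, so L
(2,4): →(0,4)(W), (2,1)(W), (2,0)(W) — all W, so L
(2,5): →(0,5)(W), (2,2)(W), (2,1)(W), (2,0)(W) — all W, so L
(3,3): →(1,3)(W), (3,0)(W) — all W, so L
(3,4): →(1,4)(W), (3,1)(W), (3,0)(W) — all W, so L
(3,5): →(1,5)(W), (3,2)(W), (3,1)(W), (3,0)(W) — all W, so L
(4,0): →(2,0)(W) only, which is W, so L
(4,1): →(2,1)(W) only, which is W, so L
(4,2): →(2,2)(W) only, which is W, so L
(5,0): →(3,0)(W) only, which is W, so L
(5,1): →(3,1)(W) only, which is W, so L
(5,2): →(3,2)(W) only, which is W, so L
(6,3): →(4,3)(W), (6,0)(W) — all W, so L
(6,4): →(4,4)(W), (6,1)(W), (6,0)(W) — all W, so L
(6,5): →(4,5)(W), (6,2)(W), (6,1)(W), (6,0)(W) — all W, so L
Every other cell has at least one move into one of the L cells above, so it is W.
From (6,7), the L positions reachable in one move are: (6,4), (6,3). Any move reaching one of these is winning.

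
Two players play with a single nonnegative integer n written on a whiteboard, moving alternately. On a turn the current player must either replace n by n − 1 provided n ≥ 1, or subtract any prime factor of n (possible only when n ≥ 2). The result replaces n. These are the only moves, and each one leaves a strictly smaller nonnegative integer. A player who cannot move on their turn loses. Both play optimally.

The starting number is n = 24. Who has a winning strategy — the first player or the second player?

Label each position W (a win for the player to move) or L (a loss). A position with no legal move is L; any other position is W exactly when some move reaches an L, and L when every move reaches a W.
n=0: no move → L
n=1: reaches L-position 0 → W
n=2: reaches L-position 0 → W
n=3: reaches L-position 0 → W
n=4: only reaches 2(W), 3(W), all W → L
n=5: reaches L-position 0 → W
n=6: reaches L-position 4 → W
n=7: reaches L-position 0 → W
n=8: only reaches 6(W), 7(W), all W → L
n=9: reaches L-position 8 → W
n=10: reaches L-position 8 → W
n=11: reaches L-position 0 → W
n=12: only reaches 9(W), 10(W), 11(W), all W → L
n=13: reaches L-position 0 → W
n=14: reaches L-position 12 → W
n=15: reaches L-position 12 → W
n=16: only reaches 14(W), 15(W), all W → L
n=17: reaches L-position 0 → W
n=18: reaches L-position 16 → W
n=19: reaches L-position 0 → W
n=20: only reaches 15(W), 18(W), 19(W), all W → L
n=21: reaches L-position 20 → W
n=22: reaches L-position 20 → W
n=23: reaches L-position 0 → W
n=24: only reaches 21(W), 22(W), 23(W), all W → L
The starting position 24 is L: whatever the player to move does, the opponent receives a W position.

The second player wins.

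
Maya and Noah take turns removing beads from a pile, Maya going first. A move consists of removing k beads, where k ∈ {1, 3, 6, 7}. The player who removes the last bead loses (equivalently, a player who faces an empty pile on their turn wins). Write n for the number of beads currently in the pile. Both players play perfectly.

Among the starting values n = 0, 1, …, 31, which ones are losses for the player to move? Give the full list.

1, 3, 5, 13, 15, 17, 25, 27, 29

Use the standard recursion: the mover wins at a terminal position; elsewhere, the mover wins exactly when some move hands the opponent an L position.
n=0: no move; the opponent has just taken the last bead and therefore loses → W
n=1: the only move is to 0(W), a W ⇒ L
n=2: can move to 1, which is L ⇒ W
n=3: moves to 2(W), 0(W); every one is W ⇒ L
n=4: can move to 3, which is L ⇒ W
n=5: moves to 4(W), 2(W); every one is W ⇒ L
n=6: can move to 5, which is L ⇒ W
n=7: can move to 1, which is L ⇒ W
n=8: can move to 5, which is L ⇒ W
n=9: can move to 3, which is L ⇒ W
n=10: can move to 3, which is L ⇒ W
n=11: can move to 5, which is L ⇒ W
n=12: can move to 5, which is L ⇒ W
n=13: moves to 12(W), 10(W), 7(W), 6(W); every one is W ⇒ L
n=14: can move to 13, which is L ⇒ W
n=15: moves to 14(W), 12(W), 9(W), 8(W); every one is W ⇒ L
n=16: can move to 15, which is L ⇒ W
n=17: moves to 16(W), 14(W), 11(W), 10(W); every one is W ⇒ L
n=18: can move to 17, which is L ⇒ W
n=19: can move to 13, which is L ⇒ W
n=20: can move to 17, which is L ⇒ W
n=21: can move to 15, which is L ⇒ W
n=22: can move to 15, which is L ⇒ W
n=23: can move to 17, which is L ⇒ W
n=24: can move to 17, which is L ⇒ W
n=25: moves to 24(W), 22(W), 19(W), 18(W); every one is W ⇒ L
n=26: can move to 25, which is L ⇒ W
n=27: moves to 26(W), 24(W), 21(W), 20(W); every one is W ⇒ L
n=28: can move to 27, which is L ⇒ W
n=29: moves to 28(W), 26(W), 23(W), 22(W); every one is W ⇒ L
n=30: can move to 29, which is L ⇒ W
n=31: can move to 25, which is L ⇒ W
Reading off the rows marked L gives the requested list; there are 9 such values of n.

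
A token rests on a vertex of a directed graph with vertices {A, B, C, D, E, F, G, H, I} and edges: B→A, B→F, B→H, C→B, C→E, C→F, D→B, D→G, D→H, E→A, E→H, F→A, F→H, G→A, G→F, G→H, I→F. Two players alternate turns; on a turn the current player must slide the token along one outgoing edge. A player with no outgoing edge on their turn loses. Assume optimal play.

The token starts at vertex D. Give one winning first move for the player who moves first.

Build the W/L table. Terminal = L. A non-terminal position is W if it has a move to some L; otherwise it is L.
Every edge goes from a vertex to one that appears earlier in the order H, A, F, G, E, B, C, I, D, so processing vertices in that order labels each vertex after all of its successors.
H: no outgoing edge → L
A: no outgoing edge → L
F: reaches L-position A → W
G: reaches L-position A → W
E: reaches L-position A → W
B: reaches L-position A → W
C: only reaches B(W), E(W), F(W), all W → L
I: only reaches F(W), which is W → L
D: reaches L-position H → W
From D, the L positions reachable in one move are: H.

Move to H.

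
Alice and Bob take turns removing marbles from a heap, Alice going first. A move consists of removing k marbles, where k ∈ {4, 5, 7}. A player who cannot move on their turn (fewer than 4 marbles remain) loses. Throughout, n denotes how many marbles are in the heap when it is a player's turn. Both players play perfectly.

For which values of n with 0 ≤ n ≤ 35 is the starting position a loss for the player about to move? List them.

Positions with no move are L. A position that does have a move is losing for the player to move precisely when every available move leads to a winning position for the opponent. Fill in the labels:
n=0: no move → L
n=1: no move → L
n=2: no move → L
n=3: no move → L
n=4: →0(L), so W
n=5: →1(L), so W
n=6: →2(L), so W
n=7: →3(L), so W
n=8: →3(L), so W
n=9: →2(L), so W
n=10: →3(L), so W
n=11: →7(W), 6(W), 4(W) — all W, so L
n=12: →8(W), 7(W), 5(W) — all W, so L
n=13: →9(W), 8(W), 6(W) — all W, so L
n=14: →10(W), 9(W), 7(W) — all W, so L
n=15: →11(L), so W
n=16: →12(L), so W
n=17: →13(L), so W
n=18: →14(L), so W
n=19: →14(L), so W
n=20: →13(L), so W
n=21: →14(L), so W
n=22: →18(W), 17(W), 15(W) — all W, so L
n=23: →19(W), 18(W), 16(W) — all W, so L
n=24: →20(W), 19(W), 17(W) — all W, so L
n=25: →21(W), 20(W), 18(W) — all W, so L
n=26: →22(L), so W
n=27: →23(L), so W
n=28: →24(L), so W
n=29: →25(L), so W
n=30: →25(L), so W
n=31: →24(L), so W
n=32: →25(L), so W
n=33: →29(W), 28(W), 26(W) — all W, so L
n=34: →30(W), 29(W), 27(W) — all W, so L
n=35: →31(W), 30(W), 28(W) — all W, so L
Reading off the rows marked L gives the requested list; there are 15 such values of n.

0, 1, 2, 3, 11, 12, 13, 14, 22, 23, 24, 25, 33, 34, 35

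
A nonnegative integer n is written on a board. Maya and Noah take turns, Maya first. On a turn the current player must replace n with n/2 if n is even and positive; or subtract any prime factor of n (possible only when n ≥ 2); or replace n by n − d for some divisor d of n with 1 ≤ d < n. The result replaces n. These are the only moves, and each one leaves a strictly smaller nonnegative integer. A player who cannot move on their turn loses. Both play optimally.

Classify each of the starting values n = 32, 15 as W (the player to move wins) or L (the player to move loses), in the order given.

Classify positions by backward induction: terminal positions (no move available) are L. From any other position, the mover wins iff some move reaches an L.
n=0: no move → L
n=1: no move → L
n=2: reaches L-position 0 → W
n=3: reaches L-position 0 → W
n=4: only reaches 2(W), 3(W), all W → L
n=5: reaches L-position 0 → W
n=6: reaches L-position 4 → W
n=7: reaches L-position 0 → W
n=8: reaches L-position 4 → W
n=9: only reaches 6(W), 8(W), all W → L
n=10: reaches L-position 9 → W
n=11: reaches L-position 0 → W
n=12: reaches L-position 9 → W
n=13: reaches L-position 0 → W
n=14: only reaches 7(W), 12(W), 13(W), all W → L
n=15: reaches L-position 14 → W
n=16: reaches L-position 14 → W
n=17: reaches L-position 0 → W
n=18: reaches L-position 9 → W
n=19: reaches L-position 0 → W
n=20: only reaches 10(W), 15(W), 16(W), 18(W), 19(W), all W → L
n=21: reaches L-position 14 → W
n=22: reaches L-position 20 → W
n=23: reaches L-position 0 → W
n=24: reaches L-position 20 → W
n=25: reaches L-position 20 → W
n=26: only reaches 13(W), 24(W), 25(W), all W → L
n=27: reaches L-position 26 → W
n=28: reaches L-position 14 → W
n=29: reaches L-position 0 → W
n=30: reaches L-position 20 → W
n=31: reaches L-position 0 → W
n=32: only reaches 16(W), 24(W), 28(W), 30(W), 31(W), all W → L

32: L, 15: W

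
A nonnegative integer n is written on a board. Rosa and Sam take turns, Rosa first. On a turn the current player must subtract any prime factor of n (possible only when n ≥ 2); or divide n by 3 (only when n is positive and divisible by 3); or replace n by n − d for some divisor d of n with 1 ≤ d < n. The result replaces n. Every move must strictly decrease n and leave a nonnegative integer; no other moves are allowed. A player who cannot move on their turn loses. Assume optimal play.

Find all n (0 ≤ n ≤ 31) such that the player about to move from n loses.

0, 1, 4, 9, 14, 20, 26

Classify positions by backward induction: terminal positions (no move available) are L. From any other position, the mover wins iff some move reaches an L.
n=0: no move → L
n=1: no move → L
n=2: reaches L-position 0 → W
n=3: reaches L-position 0 → W
n=4: only reaches 2(W), 3(W), all W → L
n=5: reaches L-position 0 → W
n=6: reaches L-position 4 → W
n=7: reaches L-position 0 → W
n=8: reaches L-position 4 → W
n=9: only reaches 3(W), 6(W), 8(W), all W → L
n=10: reaches L-position 9 → W
n=11: reaches L-position 0 → W
n=12: reaches L-position 4 → W
n=13: reaches L-position 0 → W
n=14: only reaches 7(W), 12(W), 13(W), all W → L
n=15: reaches L-position 14 → W
n=16: reaches L-position 14 → W
n=17: reaches L-position 0 → W
n=18: reaches L-position 9 → W
n=19: reaches L-position 0 → W
n=20: only reaches 10(W), 15(W), 16(W), 18(W), 19(W), all W → L
n=21: reaches L-position 14 → W
n=22: reaches L-position 20 → W
n=23: reaches L-position 0 → W
n=24: reaches L-position 20 → W
n=25: reaches L-position 20 → W
n=26: only reaches 13(W), 24(W), 25(W), all W → L
n=27: reaches L-position 9 → W
n=28: reaches L-position 14 → W
n=29: reaches L-position 0 → W
n=30: reaches L-position 20 → W
n=31: reaches L-position 0 → W
Reading off the rows marked L gives the requested list; there are 7 such values of n.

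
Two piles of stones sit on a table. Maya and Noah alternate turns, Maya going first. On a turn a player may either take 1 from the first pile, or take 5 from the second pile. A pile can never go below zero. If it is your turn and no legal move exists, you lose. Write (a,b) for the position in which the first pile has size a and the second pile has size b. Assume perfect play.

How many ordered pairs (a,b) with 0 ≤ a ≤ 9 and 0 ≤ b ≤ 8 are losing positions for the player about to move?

Compute win/loss labels from the base case upward. A position with no move is L. Any other position is W if it can reach an L in one move, else L.
Every move lowers a or b (never raises either), so fill the grid row by row in increasing a, and left to right within a row: each cell's successors are then already labelled.
      b=0  b=1  b=2  b=3  b=4  b=5  b=6  b=7  b=8
a=0:    L    L    L    L    L    W    W    W    W
a=1:    W    W    W    W    W    L    L    L    L
a=2:    L    L    L    L    L    W    W    W    W
a=3:    W    W    W    W    W    L    L    L    L
a=4:    L    L    L    L    L    W    W    W    W
a=5:    W    W    W    W    W    L    L    L    L
a=6:    L    L    L    L    L    W    W    W    W
a=7:    W    W    W    W    W    L    L    L    L
a=8:    L    L    L    L    L    W    W    W    W
a=9:    W    W    W    W    W    L    L    L    L
Cells with no legal move (terminal, hence L): (0,0), (0,1), (0,2), (0,3), (0,4).
The remaining L cells, each justified by listing all of its moves:
(1,5): only reaches (0,5)(W), (1,0)(W), all W → L
(1,6): only reaches (0,6)(W), (1,1)(W), all W → L
(1,7): only reaches (0,7)(W), (1,2)(W), all W → L
(1,8): only reaches (0,8)(W), (1,3)(W), all W → L
(2,0): only reaches (1,0)(W), which is W → L
(2,1): only reaches (1,1)(W), which is W → L
(2,2): only reaches (1,2)(W), which is W → L
(2,3): only reaches (1,3)(W), which is W → L
(2,4): only reaches (1,4)(W), which is W → L
(3,5): only reaches (2,5)(W), (3,0)(W), all W → L
(3,6): only reaches (2,6)(W), (3,1)(W), all W → L
(3,7): only reaches (2,7)(W), (3,2)(W), all W → L
(3,8): only reaches (2,8)(W), (3,3)(W), all W → L
(4,0): only reaches (3,0)(W), which is W → L
(4,1): only reaches (3,1)(W), which is W → L
(4,2): only reaches (3,2)(W), which is W → L
(4,3): only reaches (3,3)(W), which is W → L
(4,4): only reaches (3,4)(W), which is W → L
(5,5): only reaches (4,5)(W), (5,0)(W), all W → L
(5,6): only reaches (4,6)(W), (5,1)(W), all W → L
(5,7): only reaches (4,7)(W), (5,2)(W), all W → L
(5,8): only reaches (4,8)(W), (5,3)(W), all W → L
(6,0): only reaches (5,0)(W), which is W → L
(6,1): only reaches (5,1)(W), which is W → L
(6,2): only reaches (5,2)(W), which is W → L
(6,3): only reaches (5,3)(W), which is W → L
(6,4): only reaches (5,4)(W), which is W → L
(7,5): only reaches (6,5)(W), (7,0)(W), all W → L
(7,6): only reaches (6,6)(W), (7,1)(W), all W → L
(7,7): only reaches (6,7)(W), (7,2)(W), all W → L
(7,8): only reaches (6,8)(W), (7,3)(W), all W → L
(8,0): only reaches (7,0)(W), which is W → L
(8,1): only reaches (7,1)(W), which is W → L
(8,2): only reaches (7,2)(W), which is W → L
(8,3): only reaches (7,3)(W), which is W → L
(8,4): only reaches (7,4)(W), which is W → L
(9,5): only reaches (8,5)(W), (9,0)(W), all W → L
(9,6): only reaches (8,6)(W), (9,1)(W), all W → L
(9,7): only reaches (8,7)(W), (9,2)(W), all W → L
(9,8): only reaches (8,8)(W), (9,3)(W), all W → L
Every other cell has at least one move into one of the L cells above, so it is W.
L cells per row: a=0: 5, a=1: 4, a=2: 5, a=3: 4, a=4: 5, a=5: 4, a=6: 5, a=7: 4, a=8: 5, a=9: 4; total 45.

45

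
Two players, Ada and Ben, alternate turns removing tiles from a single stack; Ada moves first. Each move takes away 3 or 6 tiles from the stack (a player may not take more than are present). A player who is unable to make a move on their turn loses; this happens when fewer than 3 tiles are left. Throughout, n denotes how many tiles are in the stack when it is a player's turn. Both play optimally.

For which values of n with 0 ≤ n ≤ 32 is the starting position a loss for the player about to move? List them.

Classify positions by backward induction: terminal positions (no move available) are L. From any other position, the mover wins iff some move reaches an L.
n=0: no move → L
n=1: no move → L
n=2: no move → L
n=3: can move to 0, which is L ⇒ W
n=4: can move to 1, which is L ⇒ W
n=5: can move to 2, which is L ⇒ W
n=6: can move to 0, which is L ⇒ W
n=7: can move to 1, which is L ⇒ W
n=8: can move to 2, which is L ⇒ W
n=9: moves to 6(W), 3(W); every one is W ⇒ L
n=10: moves to 7(W), 4(W); every one is W ⇒ L
n=11: moves to 8(W), 5(W); every one is W ⇒ L
n=12: can move to 9, which is L ⇒ W
n=13: can move to 10, which is L ⇒ W
n=14: can move to 11, which is L ⇒ W
n=15: can move to 9, which is L ⇒ W
n=16: can move to 10, which is L ⇒ W
n=17: can move to 11, which is L ⇒ W
n=18: moves to 15(W), 12(W); every one is W ⇒ L
n=19: moves to 16(W), 13(W); every one is W ⇒ L
n=20: moves to 17(W), 14(W); every one is W ⇒ L
n=21: can move to 18, which is L ⇒ W
n=22: can move to 19, which is L ⇒ W
n=23: can move to 20, which is L ⇒ W
n=24: can move to 18, which is L ⇒ W
n=25: can move to 19, which is L ⇒ W
n=26: can move to 20, which is L ⇒ W
n=27: moves to 24(W), 21(W); every one is W ⇒ L
n=28: moves to 25(W), 22(W); every one is W ⇒ L
n=29: moves to 26(W), 23(W); every one is W ⇒ L
n=30: can move to 27, which is L ⇒ W
n=31: can move to 28, which is L ⇒ W
n=32: can move to 29, which is L ⇒ W
Reading off the rows marked L gives the requested list; there are 12 such values of n.

0, 1, 2, 9, 10, 11, 18, 19, 20, 27, 28, 29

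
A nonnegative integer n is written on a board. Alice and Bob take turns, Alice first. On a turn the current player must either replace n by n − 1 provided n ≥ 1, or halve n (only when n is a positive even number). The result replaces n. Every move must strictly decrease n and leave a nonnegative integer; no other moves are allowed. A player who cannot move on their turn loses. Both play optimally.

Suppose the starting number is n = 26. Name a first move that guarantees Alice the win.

Move to 13.

Compute win/loss labels from the base case upward. A position with no move is L. Any other position is W if it can reach an L in one move, else L.
n=0: no move → L
n=1: can move to 0, which is L ⇒ W
n=2: the only move is to 1(W), a W ⇒ L
n=3: can move to 2, which is L ⇒ W
n=4: can move to 2, which is L ⇒ W
n=5: the only move is to 4(W), a W ⇒ L
n=6: can move to 5, which is L ⇒ W
n=7: the only move is to 6(W), a W ⇒ L
n=8: can move to 7, which is L ⇒ W
n=9: the only move is to 8(W), a W ⇒ L
n=10: can move to 5, which is L ⇒ W
n=11: the only move is to 10(W), a W ⇒ L
n=12: can move to 11, which is L ⇒ W
n=13: the only move is to 12(W), a W ⇒ L
n=14: can move to 7, which is L ⇒ W
n=15: the only move is to 14(W), a W ⇒ L
n=16: can move to 15, which is L ⇒ W
n=17: the only move is to 16(W), a W ⇒ L
n=18: can move to 9, which is L ⇒ W
n=19: the only move is to 18(W), a W ⇒ L
n=20: can move to 19, which is L ⇒ W
n=21: the only move is to 20(W), a W ⇒ L
n=22: can move to 11, which is L ⇒ W
n=23: the only move is to 22(W), a W ⇒ L
n=24: can move to 23, which is L ⇒ W
n=25: the only move is to 24(W), a W ⇒ L
n=26: can move to 13, which is L ⇒ W
From 26, the L positions reachable in one move are: 13, 25. Any move reaching one of these is winning.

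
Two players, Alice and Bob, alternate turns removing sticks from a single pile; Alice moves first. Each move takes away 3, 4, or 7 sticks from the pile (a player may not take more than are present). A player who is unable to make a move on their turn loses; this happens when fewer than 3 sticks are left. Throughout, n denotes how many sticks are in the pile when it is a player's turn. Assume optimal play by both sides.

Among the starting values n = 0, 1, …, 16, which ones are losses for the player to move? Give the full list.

Use the standard recursion: the mover loses at a terminal position; elsewhere, the mover wins exactly when some move hands the opponent an L position.
n=0: no move → L
n=1: no move → L
n=2: no move → L
n=3: →0(L), so W
n=4: →1(L), so W
n=5: →2(L), so W
n=6: →2(L), so W
n=7: →0(L), so W
n=8: →1(L), so W
n=9: →2(L), so W
n=10: →7(W), 6(W), 3(W) — all W, so L
n=11: →8(W), 7(W), 4(W) — all W, so L
n=12: →9(W), 8(W), 5(W) — all W, so L
n=13: →10(L), so W
n=14: →11(L), so W
n=15: →12(L), so W
n=16: →12(L), so W
The losing starting values of n are exactly the entries labelled L in this table (6 of them).

0, 1, 2, 10, 11, 12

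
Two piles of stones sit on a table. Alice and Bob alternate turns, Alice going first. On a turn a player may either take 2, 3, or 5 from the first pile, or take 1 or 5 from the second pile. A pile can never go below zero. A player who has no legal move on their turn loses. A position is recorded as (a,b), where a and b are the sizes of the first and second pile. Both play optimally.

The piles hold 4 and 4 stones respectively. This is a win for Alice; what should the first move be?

Move to (1,4).

Label each position W (a win for the player to move) or L (a loss). A position with no legal move is L; any other position is W exactly when some move reaches an L, and L when every move reaches a W.
No move ever increases a pile, so every position that can arise here has a ≤ 4 and b ≤ 4; it is enough to label the cells with 0 ≤ a ≤ 4 and 0 ≤ b ≤ 4.
Every move lowers a or b (never raises either), so fill the grid row by row in increasing a, and left to right within a row: each cell's successors are then already labelled.
      b=0  b=1  b=2  b=3  b=4
a=0:    L    W    L    W    L
a=1:    L    W    L    W    L
a=2:    W    L    W    L    W
a=3:    W    L    W    L    W
a=4:    W    W    W    W    W
Cells with no legal move (terminal, hence L): (0,0), (1,0).
The remaining L cells, each justified by listing all of its moves:
(0,2): →(0,1)(W) only, which is W, so L
(0,4): →(0,3)(W) only, which is W, so L
(1,2): →(1,1)(W) only, which is W, so L
(1,4): →(1,3)(W) only, which is W, so L
(2,1): →(0,1)(W), (2,0)(W) — all W, so L
(2,3): →(0,3)(W), (2,2)(W) — all W, so L
(3,1): →(1,1)(W), (0,1)(W), (3,0)(W) — all W, so L
(3,3): →(1,3)(W), (0,3)(W), (3,2)(W) — all W, so L
Every other cell has at least one move into one of the L cells above, so it is W.
From (4,4), the L positions reachable in one move are: (1,4).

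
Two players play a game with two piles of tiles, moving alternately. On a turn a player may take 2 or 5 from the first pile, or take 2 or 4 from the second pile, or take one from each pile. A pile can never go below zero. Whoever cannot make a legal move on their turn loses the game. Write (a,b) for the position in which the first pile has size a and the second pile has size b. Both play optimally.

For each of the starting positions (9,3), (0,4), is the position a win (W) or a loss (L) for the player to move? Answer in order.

Label each position W (a win for the player to move) or L (a loss). A position with no legal move is L; any other position is W exactly when some move reaches an L, and L when every move reaches a W.
No move ever increases a pile, so every position that can arise here has a ≤ 9 and b ≤ 4; it is enough to label the cells with 0 ≤ a ≤ 9 and 0 ≤ b ≤ 4.
Every move lowers a or b (never raises either), so fill the grid row by row in increasing a, and left to right within a row: each cell's successors are then already labelled.
      b=0  b=1  b=2  b=3  b=4
a=0:    L    L    W    W    W
a=1:    L    W    W    L    W
a=2:    W    W    L    L    W
a=3:    W    L    L    W    W
a=4:    L    L    W    W    W
a=5:    W    W    W    L    L
a=6:    W    W    L    W    W
a=7:    L    L    W    W    W
a=8:    L    W    W    L    W
a=9:    W    W    L    L    W
Cells with no legal move (terminal, hence L): (0,0), (0,1), (1,0).
The remaining L cells, each justified by listing all of its moves:
(1,3): moves to (1,1)(W), (0,2)(W); every one is W ⇒ L
(2,2): moves to (0,2)(W), (2,0)(W), (1,1)(W); every one is W ⇒ L
(2,3): moves to (0,3)(W), (2,1)(W), (1,2)(W); every one is W ⇒ L
(3,1): moves to (1,1)(W), (2,0)(W); every one is W ⇒ L
(3,2): moves to (1,2)(W), (3,0)(W), (2,1)(W); every one is W ⇒ L
(4,0): the only move is to (2,0)(W), a W ⇒ L
(4,1): moves to (2,1)(W), (3,0)(W); every one is W ⇒ L
(5,3): moves to (3,3)(W), (0,3)(W), (5,1)(W), (4,2)(W); every one is W ⇒ L
(5,4): moves to (3,4)(W), (0,4)(W), (5,2)(W), (5,0)(W), (4,3)(W); every one is W ⇒ L
(6,2): moves to (4,2)(W), (1,2)(W), (6,0)(W), (5,1)(W); every one is W ⇒ L
(7,0): moves to (5,0)(W), (2,0)(W); every one is W ⇒ L
(7,1): moves to (5,1)(W), (2,1)(W), (6,0)(W); every one is W ⇒ L
(8,0): moves to (6,0)(W), (3,0)(W); every one is W ⇒ L
(8,3): moves to (6,3)(W), (3,3)(W), (8,1)(W), (7,2)(W); every one is W ⇒ L
(9,2): moves to (7,2)(W), (4,2)(W), (9,0)(W), (8,1)(W); every one is W ⇒ L
(9,3): moves to (7,3)(W), (4,3)(W), (9,1)(W), (8,2)(W); every one is W ⇒ L
Every other cell has at least one move into one of the L cells above, so it is W.
(9,3): one of the L cells justified above, so L
(0,4): the move to (0,0) reaches an L cell, so W

(9,3): L, (0,4): W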